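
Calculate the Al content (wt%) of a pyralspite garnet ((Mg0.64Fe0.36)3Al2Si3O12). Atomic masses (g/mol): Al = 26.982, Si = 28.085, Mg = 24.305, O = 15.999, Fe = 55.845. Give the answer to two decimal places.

12.34 wt%

Formula mass = 1.92*24.305 + 1.08*55.845 + 2*26.982 + 3*28.085 + 12*15.999 = 437.185 g/mol, of which 53.964 g is Al.
So Al makes up 53.964/437.185 = 0.1234 of the mass, i.e. 12.34%.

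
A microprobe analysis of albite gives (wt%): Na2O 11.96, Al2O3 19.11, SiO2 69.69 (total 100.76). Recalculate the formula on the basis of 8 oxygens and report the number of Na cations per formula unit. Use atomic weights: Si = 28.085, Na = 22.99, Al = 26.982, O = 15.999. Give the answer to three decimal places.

Na2O: 11.96/61.979 = 0.19297 mol → 0.38594 mol Na, 0.19297 mol O.
Al2O3: 19.11/101.961 = 0.18742 mol → 0.37484 mol Al, 0.56226 mol O.
SiO2: 69.69/60.083 = 1.15990 mol → 1.15990 mol Si, 2.31980 mol O.
Total oxygen = 3.07503 mol. Normalization factor = 8/3.07503 = 2.60160.
Na per 8 O = 0.38594 × 2.60160 = 1.004.

1.004 Na apfu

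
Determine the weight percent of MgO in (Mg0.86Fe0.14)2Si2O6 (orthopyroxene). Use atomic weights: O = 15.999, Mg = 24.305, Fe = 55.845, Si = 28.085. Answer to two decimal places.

33.07 wt%

Molar mass of (Mg0.86Fe0.14)2Si2O6 = 1.72×24.305 + 0.28×55.845 + 2×28.085 + 6×15.999 = 209.605 g/mol.
Each formula unit contains 1.72 Mg, equivalent to 1.72/1 = 1.7200 mol MgO.
M(MgO) = 1×24.305 + 1×15.999 = 40.304 g/mol.
Mass of MgO per formula unit = 1.7200 × 40.304 = 69.323 g.
MgO wt% = 69.323 / 209.605 × 100 = 33.07%.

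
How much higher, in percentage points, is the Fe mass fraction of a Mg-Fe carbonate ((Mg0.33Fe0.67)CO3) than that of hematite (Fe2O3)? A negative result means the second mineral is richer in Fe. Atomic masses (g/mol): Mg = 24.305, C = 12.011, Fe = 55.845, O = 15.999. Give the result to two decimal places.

-34.46 percentage points

M((Mg0.33Fe0.67)CO3) = 105.445 g/mol, so wt% Fe = 37.416/105.445 × 100 = 35.48%.
M(Fe2O3) = 159.687 g/mol, so wt% Fe = 111.690/159.687 × 100 = 69.94%.
35.48 − 69.94 = -34.46 pp.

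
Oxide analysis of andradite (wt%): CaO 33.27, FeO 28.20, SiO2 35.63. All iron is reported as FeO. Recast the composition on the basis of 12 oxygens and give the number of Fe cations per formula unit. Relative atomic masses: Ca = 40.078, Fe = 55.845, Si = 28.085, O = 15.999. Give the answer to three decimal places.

CaO (M=56.077): mol = 0.59329; Ca = 0.59329, O = 0.59329.
FeO (M=71.844): mol = 0.39252; Fe = 0.39252, O = 0.39252.
SiO2 (M=60.083): mol = 0.59301; Si = 0.59301, O = 1.18602.
ΣO = 2.17183; factor = 12/ΣO = 5.52529.
Fe apfu = 0.39252 × 5.52529 = 2.169.

2.169 Fe apfu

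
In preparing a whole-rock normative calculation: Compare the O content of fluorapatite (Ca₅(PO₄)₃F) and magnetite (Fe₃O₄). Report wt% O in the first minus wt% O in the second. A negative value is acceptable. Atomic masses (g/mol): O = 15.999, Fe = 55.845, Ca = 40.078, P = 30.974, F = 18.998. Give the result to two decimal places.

First mineral: 191.988 g O in 504.298 g formula = 38.07 wt% O.
Second mineral: 63.996 g O in 231.531 g formula = 27.64 wt% O.
38.07% − 27.64% gives a difference of 10.43 percentage points.

10.43 percentage points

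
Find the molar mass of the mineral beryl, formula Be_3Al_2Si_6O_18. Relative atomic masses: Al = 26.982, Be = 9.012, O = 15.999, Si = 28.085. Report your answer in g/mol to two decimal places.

M = 3·9.012 + 2·26.982 + 6·28.085 + 18·15.999

537.49 g/mol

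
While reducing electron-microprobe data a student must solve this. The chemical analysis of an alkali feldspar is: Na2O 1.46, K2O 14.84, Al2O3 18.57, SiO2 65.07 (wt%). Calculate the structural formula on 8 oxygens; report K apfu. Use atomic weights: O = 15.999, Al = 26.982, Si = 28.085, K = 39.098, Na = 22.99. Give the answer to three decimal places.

1.46 wt% Na2O ÷ 61.979 g/mol = 0.02356 mol, giving 0.04712 Na and 0.02356 O.
14.84 wt% K2O ÷ 94.195 g/mol = 0.15755 mol, giving 0.31510 K and 0.15755 O.
18.57 wt% Al2O3 ÷ 101.961 g/mol = 0.18213 mol, giving 0.36426 Al and 0.54639 O.
65.07 wt% SiO2 ÷ 60.083 g/mol = 1.08300 mol, giving 1.08300 Si and 2.16600 O.
Oxygen sums to 2.89350; scaling by 8/2.89350 = 2.76482 puts the formula on 8 O.
K: 0.31510 × 2.76482 = 0.871 atoms per formula unit.

0.871 K apfu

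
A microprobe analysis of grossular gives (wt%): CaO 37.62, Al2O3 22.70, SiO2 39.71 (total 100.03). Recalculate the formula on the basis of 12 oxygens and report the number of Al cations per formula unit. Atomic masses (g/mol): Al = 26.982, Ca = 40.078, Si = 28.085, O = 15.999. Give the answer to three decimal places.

CaO (M=56.077): mol = 0.67086; Ca = 0.67086, O = 0.67086.
Al2O3 (M=101.961): mol = 0.22263; Al = 0.44526, O = 0.66789.
SiO2 (M=60.083): mol = 0.66092; Si = 0.66092, O = 1.32184.
ΣO = 2.66059; factor = 12/ΣO = 4.51028.
Al apfu = 0.44526 × 4.51028 = 2.008.

2.008 Al apfu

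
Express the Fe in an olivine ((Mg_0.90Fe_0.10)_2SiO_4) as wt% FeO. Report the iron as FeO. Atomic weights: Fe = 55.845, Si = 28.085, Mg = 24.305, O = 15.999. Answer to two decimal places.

9.77 wt%

Formula mass = 146.999 g/mol.
0.20 Fe → 0.2000 mol FeO per formula unit; M(FeO) = 71.844, so FeO mass = 14.369 g.
14.369/146.999 × 100 = 9.77 wt%.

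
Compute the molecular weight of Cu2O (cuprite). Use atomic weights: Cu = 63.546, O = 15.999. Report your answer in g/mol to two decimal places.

143.09 g/mol

Cu: 2 × 63.546 = 127.0920
O: 1 × 15.999 = 15.9990
Summing the contributions gives the formula mass.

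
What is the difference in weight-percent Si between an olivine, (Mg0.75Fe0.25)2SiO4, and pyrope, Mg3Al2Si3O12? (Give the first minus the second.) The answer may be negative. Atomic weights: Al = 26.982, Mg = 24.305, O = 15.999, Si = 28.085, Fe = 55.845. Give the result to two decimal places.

M((Mg0.75Fe0.25)2SiO4) = 156.461 g/mol, so wt% Si = 28.085/156.461 × 100 = 17.95%.
M(Mg3Al2Si3O12) = 403.122 g/mol, so wt% Si = 84.255/403.122 × 100 = 20.90%.
17.95 − 20.90 = -2.95 pp.

-2.95 percentage points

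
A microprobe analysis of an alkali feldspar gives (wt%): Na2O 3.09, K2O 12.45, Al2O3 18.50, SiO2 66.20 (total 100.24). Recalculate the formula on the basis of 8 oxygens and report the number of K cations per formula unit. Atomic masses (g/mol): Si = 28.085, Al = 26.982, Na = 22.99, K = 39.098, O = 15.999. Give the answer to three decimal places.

Na2O: 3.09/61.979 = 0.04986 mol → 0.09972 mol Na, 0.04986 mol O.
K2O: 12.45/94.195 = 0.13217 mol → 0.26434 mol K, 0.13217 mol O.
Al2O3: 18.50/101.961 = 0.18144 mol → 0.36288 mol Al, 0.54432 mol O.
SiO2: 66.20/60.083 = 1.10181 mol → 1.10181 mol Si, 2.20362 mol O.
Total oxygen = 2.92997 mol. Normalization factor = 8/2.92997 = 2.73040.
K per 8 O = 0.26434 × 2.73040 = 0.722.

0.722 K apfu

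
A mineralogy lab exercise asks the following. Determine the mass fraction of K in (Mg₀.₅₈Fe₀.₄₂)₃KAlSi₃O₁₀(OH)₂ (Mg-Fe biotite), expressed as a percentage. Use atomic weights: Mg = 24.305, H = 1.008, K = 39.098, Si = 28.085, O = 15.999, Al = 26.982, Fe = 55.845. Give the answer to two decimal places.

8.56 weight percent

M((Mg₀.₅₈Fe₀.₄₂)₃KAlSi₃O₁₀(OH)₂) = 456.994 g/mol.
K contributes 1 × 39.098 = 39.098 g per mole.
39.098/456.994 = 0.0856 → 8.56%.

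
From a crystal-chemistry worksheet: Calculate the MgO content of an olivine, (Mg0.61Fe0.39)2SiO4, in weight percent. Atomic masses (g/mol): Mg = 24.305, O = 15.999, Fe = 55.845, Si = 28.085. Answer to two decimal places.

29.75 wt%

M((Mg0.61Fe0.39)2SiO4) = 165.292 g/mol; M(MgO) = 40.304 g/mol.
Moles MgO per formula unit = 1.22 Mg ÷ 1 = 1.2200.
MgO fraction = (1.2200 × 40.304) / 165.292 = 49.171/165.292 = 0.2975.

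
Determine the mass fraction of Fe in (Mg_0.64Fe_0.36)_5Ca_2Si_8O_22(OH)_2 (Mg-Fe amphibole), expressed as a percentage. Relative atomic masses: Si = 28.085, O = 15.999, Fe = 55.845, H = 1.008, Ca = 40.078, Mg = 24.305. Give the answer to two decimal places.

M((Mg_0.64Fe_0.36)_5Ca_2Si_8O_22(OH)_2) = 869.125 g/mol.
Fe contributes 1.80 × 55.845 = 100.521 g per mole.
100.521/869.125 = 0.1157 → 11.57%.

11.57 wt%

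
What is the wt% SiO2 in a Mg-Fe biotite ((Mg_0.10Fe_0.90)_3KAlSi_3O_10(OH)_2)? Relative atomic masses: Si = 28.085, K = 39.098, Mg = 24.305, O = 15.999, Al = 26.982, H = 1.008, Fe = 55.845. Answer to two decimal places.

Formula mass = 502.412 g/mol.
3 Si → 3.0000 mol SiO2 per formula unit; M(SiO2) = 60.083, so SiO2 mass = 180.249 g.
180.249/502.412 × 100 = 35.88 wt%.

35.88 wt%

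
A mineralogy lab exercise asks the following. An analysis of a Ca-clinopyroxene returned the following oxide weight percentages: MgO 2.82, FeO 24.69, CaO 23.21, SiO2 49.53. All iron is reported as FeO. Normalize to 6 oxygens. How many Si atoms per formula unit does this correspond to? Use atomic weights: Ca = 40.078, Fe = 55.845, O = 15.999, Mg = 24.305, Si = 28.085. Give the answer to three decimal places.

MgO (M=40.304): mol = 0.06997; Mg = 0.06997, O = 0.06997.
FeO (M=71.844): mol = 0.34366; Fe = 0.34366, O = 0.34366.
CaO (M=56.077): mol = 0.41390; Ca = 0.41390, O = 0.41390.
SiO2 (M=60.083): mol = 0.82436; Si = 0.82436, O = 1.64872.
ΣO = 2.47625; factor = 6/ΣO = 2.42302.
Si apfu = 0.82436 × 2.42302 = 1.997.

1.997 Si apfu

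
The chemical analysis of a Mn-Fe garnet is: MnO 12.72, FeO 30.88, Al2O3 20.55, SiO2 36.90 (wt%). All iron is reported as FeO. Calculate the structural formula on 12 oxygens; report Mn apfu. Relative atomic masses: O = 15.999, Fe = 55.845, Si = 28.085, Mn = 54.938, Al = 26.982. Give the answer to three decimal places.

MnO: 12.72/70.937 = 0.17931 mol → 0.17931 mol Mn, 0.17931 mol O.
FeO: 30.88/71.844 = 0.42982 mol → 0.42982 mol Fe, 0.42982 mol O.
Al2O3: 20.55/101.961 = 0.20155 mol → 0.40310 mol Al, 0.60465 mol O.
SiO2: 36.90/60.083 = 0.61415 mol → 0.61415 mol Si, 1.22830 mol O.
Total oxygen = 2.44208 mol. Normalization factor = 12/2.44208 = 4.91384.
Mn per 12 O = 0.17931 × 4.91384 = 0.881.

0.881 Mn apfu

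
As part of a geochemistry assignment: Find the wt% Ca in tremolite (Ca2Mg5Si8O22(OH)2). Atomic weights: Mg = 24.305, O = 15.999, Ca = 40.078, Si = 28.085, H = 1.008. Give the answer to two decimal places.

9.87 wt%

Formula mass = 2*40.078 + 5*24.305 + 8*28.085 + 24*15.999 + 2*1.008 = 812.353 g/mol, of which 80.156 g is Ca.
So Ca makes up 80.156/812.353 = 0.0987 of the mass, i.e. 9.87%.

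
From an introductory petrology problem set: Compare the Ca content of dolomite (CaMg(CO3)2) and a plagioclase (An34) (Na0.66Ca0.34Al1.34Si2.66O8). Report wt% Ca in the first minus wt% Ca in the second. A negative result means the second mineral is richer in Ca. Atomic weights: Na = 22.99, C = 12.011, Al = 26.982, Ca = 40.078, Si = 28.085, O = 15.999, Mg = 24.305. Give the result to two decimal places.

M(CaMg(CO3)2) = 184.399 g/mol, so wt% Ca = 40.078/184.399 × 100 = 21.73%.
M(Na0.66Ca0.34Al1.34Si2.66O8) = 267.654 g/mol, so wt% Ca = 13.627/267.654 × 100 = 5.09%.
21.73 − 5.09 = 16.64 pp.

16.64 percentage points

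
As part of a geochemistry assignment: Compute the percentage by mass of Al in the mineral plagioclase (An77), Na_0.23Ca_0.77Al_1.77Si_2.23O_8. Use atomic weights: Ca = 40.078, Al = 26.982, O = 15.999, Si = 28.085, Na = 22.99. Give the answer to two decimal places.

17.40 wt%

Formula mass = 0.23·22.99 + 0.77·40.078 + 1.77·26.982 + 2.23·28.085 + 8·15.999 = 274.527 g/mol, of which 47.758 g is Al.
So Al makes up 47.758/274.527 = 0.1740 of the mass, i.e. 17.40%.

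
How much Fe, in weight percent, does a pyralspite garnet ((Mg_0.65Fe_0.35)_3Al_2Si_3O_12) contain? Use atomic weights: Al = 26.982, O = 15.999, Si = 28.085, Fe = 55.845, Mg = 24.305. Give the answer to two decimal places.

Formula mass = 1.95×24.305 + 1.05×55.845 + 2×26.982 + 3×28.085 + 12×15.999 = 436.239 g/mol, of which 58.637 g is Fe.
So Fe makes up 58.637/436.239 = 0.1344 of the mass, i.e. 13.44%.

13.44 weight percent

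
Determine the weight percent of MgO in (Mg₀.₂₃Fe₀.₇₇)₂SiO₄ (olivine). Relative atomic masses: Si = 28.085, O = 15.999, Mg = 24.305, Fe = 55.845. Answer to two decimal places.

9.80 wt%

Formula mass = 189.263 g/mol.
0.46 Mg → 0.4600 mol MgO per formula unit; M(MgO) = 40.304, so MgO mass = 18.540 g.
18.540/189.263 × 100 = 9.80 wt%.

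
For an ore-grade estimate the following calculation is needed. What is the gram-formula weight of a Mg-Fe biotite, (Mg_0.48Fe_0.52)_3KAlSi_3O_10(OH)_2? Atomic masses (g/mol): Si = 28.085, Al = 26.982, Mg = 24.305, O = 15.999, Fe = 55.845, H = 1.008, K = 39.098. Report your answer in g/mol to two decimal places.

M = 1.44*24.305 + 1.56*55.845 + 1*39.098 + 1*26.982 + 3*28.085 + 12*15.999 + 2*1.008

466.46 g/mol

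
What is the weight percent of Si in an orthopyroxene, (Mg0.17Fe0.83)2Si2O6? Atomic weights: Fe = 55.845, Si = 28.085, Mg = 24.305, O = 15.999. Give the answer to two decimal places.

M((Mg0.17Fe0.83)2Si2O6) = 253.130 g/mol.
Si contributes 2 × 28.085 = 56.170 g per mole.
56.170/253.130 = 0.2219 → 22.19%.

22.19 mass %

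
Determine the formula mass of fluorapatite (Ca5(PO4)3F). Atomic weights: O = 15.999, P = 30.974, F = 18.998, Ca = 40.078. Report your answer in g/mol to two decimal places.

504.30 g/mol

Ca: 5 × 40.078 = 200.3900
P: 3 × 30.974 = 92.9220
O: 12 × 15.999 = 191.9880
F: 1 × 18.998 = 18.9980
Summing the contributions gives the formula mass.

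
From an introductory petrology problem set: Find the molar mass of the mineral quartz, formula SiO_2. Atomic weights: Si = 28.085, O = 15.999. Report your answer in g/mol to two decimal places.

60.08 g/mol

Si: 1 × 28.085 = 28.0850
O: 2 × 15.999 = 31.9980
Summing the contributions gives the formula mass.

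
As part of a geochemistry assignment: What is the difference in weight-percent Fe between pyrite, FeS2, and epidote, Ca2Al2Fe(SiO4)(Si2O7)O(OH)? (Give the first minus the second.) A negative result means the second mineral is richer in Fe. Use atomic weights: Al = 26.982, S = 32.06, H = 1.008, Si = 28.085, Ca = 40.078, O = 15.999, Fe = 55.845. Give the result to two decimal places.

34.99 percentage points

M(FeS2) = 119.965 g/mol, so wt% Fe = 55.845/119.965 × 100 = 46.55%.
M(Ca2Al2Fe(SiO4)(Si2O7)O(OH)) = 483.215 g/mol, so wt% Fe = 55.845/483.215 × 100 = 11.56%.
46.55 − 11.56 = 34.99 pp.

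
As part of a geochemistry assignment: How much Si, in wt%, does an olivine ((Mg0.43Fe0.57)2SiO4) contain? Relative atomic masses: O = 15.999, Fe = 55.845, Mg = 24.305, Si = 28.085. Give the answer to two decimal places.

Molar mass of (Mg0.43Fe0.57)2SiO4: 0.86×24.305 + 1.14×55.845 + 1×28.085 + 4×15.999 = 176.647 g/mol.
Mass of Si per formula unit: 1 × 28.085 = 28.085 g.
Weight fraction Si = 28.085 / 176.647 = 0.1590.

15.90 wt%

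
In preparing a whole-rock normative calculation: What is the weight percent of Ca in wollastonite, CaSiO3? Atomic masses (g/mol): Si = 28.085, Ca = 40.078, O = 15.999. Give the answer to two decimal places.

34.50 mass %

M(CaSiO3) = 116.160 g/mol.
Ca contributes 1 × 40.078 = 40.078 g per mole.
40.078/116.160 = 0.3450 → 34.50%.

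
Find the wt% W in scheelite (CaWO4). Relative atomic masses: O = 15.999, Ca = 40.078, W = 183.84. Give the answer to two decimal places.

63.85 weight percent

M(CaWO4) = 287.914 g/mol.
W contributes 1 × 183.84 = 183.840 g per mole.
183.840/287.914 = 0.6385 → 63.85%.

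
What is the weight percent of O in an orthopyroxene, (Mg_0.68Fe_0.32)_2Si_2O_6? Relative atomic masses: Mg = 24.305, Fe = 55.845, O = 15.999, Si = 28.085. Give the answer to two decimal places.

Formula mass = 1.36*24.305 + 0.64*55.845 + 2*28.085 + 6*15.999 = 220.960 g/mol, of which 95.994 g is O.
So O makes up 95.994/220.960 = 0.4344 of the mass, i.e. 43.44%.

43.44 weight percent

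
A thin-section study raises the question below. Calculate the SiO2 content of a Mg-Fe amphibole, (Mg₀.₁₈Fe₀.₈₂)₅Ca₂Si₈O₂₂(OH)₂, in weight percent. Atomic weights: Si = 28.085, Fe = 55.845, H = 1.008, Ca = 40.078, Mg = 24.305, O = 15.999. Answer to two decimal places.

Molar mass of (Mg₀.₁₈Fe₀.₈₂)₅Ca₂Si₈O₂₂(OH)₂ = 0.90·24.305 + 4.10·55.845 + 2·40.078 + 8·28.085 + 24·15.999 + 2·1.008 = 941.667 g/mol.
Each formula unit contains 8 Si, equivalent to 8/1 = 8.0000 mol SiO2.
M(SiO2) = 1×28.085 + 2×15.999 = 60.083 g/mol.
Mass of SiO2 per formula unit = 8.0000 × 60.083 = 480.664 g.
SiO2 wt% = 480.664 / 941.667 × 100 = 51.04%.

51.04 wt%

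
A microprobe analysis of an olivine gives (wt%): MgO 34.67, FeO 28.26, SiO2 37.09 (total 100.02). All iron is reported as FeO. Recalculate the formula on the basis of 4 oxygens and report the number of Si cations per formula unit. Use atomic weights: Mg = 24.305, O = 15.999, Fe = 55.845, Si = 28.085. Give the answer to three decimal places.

MgO: 34.67/40.304 = 0.86021 mol → 0.86021 mol Mg, 0.86021 mol O.
FeO: 28.26/71.844 = 0.39335 mol → 0.39335 mol Fe, 0.39335 mol O.
SiO2: 37.09/60.083 = 0.61731 mol → 0.61731 mol Si, 1.23462 mol O.
Total oxygen = 2.48818 mol. Normalization factor = 4/2.48818 = 1.60760.
Si per 4 O = 0.61731 × 1.60760 = 0.992.

0.992 Si apfu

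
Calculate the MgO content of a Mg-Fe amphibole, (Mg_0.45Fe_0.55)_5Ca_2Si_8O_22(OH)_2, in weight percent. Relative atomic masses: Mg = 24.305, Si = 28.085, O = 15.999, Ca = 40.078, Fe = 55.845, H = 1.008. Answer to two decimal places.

10.09 wt%

Molar mass of (Mg_0.45Fe_0.55)_5Ca_2Si_8O_22(OH)_2 = 2.25·24.305 + 2.75·55.845 + 2·40.078 + 8·28.085 + 24·15.999 + 2·1.008 = 899.088 g/mol.
Each formula unit contains 2.25 Mg, equivalent to 2.25/1 = 2.2500 mol MgO.
M(MgO) = 1×24.305 + 1×15.999 = 40.304 g/mol.
Mass of MgO per formula unit = 2.2500 × 40.304 = 90.684 g.
MgO wt% = 90.684 / 899.088 × 100 = 10.09%.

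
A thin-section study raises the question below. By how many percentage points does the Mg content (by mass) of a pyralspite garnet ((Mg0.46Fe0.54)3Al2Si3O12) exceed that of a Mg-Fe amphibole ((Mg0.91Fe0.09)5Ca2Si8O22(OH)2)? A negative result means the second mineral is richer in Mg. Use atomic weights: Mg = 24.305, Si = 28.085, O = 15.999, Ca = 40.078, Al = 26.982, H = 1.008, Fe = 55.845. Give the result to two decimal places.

First mineral: 33.541 g Mg in 454.217 g formula = 7.38 wt% Mg.
Second mineral: 110.588 g Mg in 826.546 g formula = 13.38 wt% Mg.
7.38% − 13.38% gives a difference of -6.00 percentage points.

-6.00 percentage points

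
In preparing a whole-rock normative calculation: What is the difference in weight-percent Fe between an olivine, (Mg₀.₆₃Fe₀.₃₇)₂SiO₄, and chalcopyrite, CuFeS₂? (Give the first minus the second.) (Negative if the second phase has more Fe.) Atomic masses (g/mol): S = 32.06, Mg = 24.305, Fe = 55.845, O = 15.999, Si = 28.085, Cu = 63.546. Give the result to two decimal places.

Fe in (Mg₀.₆₃Fe₀.₃₇)₂SiO₄: molar mass 164.031 g/mol; 0.74×55.845 = 41.325 g → 25.19 wt%.
Fe in CuFeS₂: molar mass 183.511 g/mol; 1×55.845 = 55.845 g → 30.43 wt%.
Difference = 25.19 − 30.43 = -5.24 percentage points.

-5.24 percentage points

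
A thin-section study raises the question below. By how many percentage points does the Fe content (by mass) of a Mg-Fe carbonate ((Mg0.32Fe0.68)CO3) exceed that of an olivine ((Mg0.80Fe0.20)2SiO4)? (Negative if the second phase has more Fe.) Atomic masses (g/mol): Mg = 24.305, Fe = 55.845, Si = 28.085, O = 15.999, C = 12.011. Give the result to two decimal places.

21.34 percentage points

Fe in (Mg0.32Fe0.68)CO3: molar mass 105.760 g/mol; 0.68×55.845 = 37.975 g → 35.91 wt%.
Fe in (Mg0.80Fe0.20)2SiO4: molar mass 153.307 g/mol; 0.40×55.845 = 22.338 g → 14.57 wt%.
Difference = 35.91 − 14.57 = 21.34 percentage points.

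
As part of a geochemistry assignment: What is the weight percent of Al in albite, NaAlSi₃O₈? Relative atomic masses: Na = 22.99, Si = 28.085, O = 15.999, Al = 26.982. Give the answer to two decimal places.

M(NaAlSi₃O₈) = 262.219 g/mol.
Al contributes 1 × 26.982 = 26.982 g per mole.
26.982/262.219 = 0.1029 → 10.29%.

10.29 mass %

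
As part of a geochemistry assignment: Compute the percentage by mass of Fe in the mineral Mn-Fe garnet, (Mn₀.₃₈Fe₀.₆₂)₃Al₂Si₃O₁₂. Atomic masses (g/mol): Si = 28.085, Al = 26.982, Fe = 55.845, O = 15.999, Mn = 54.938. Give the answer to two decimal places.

M((Mn₀.₃₈Fe₀.₆₂)₃Al₂Si₃O₁₂) = 496.708 g/mol.
Fe contributes 1.86 × 55.845 = 103.872 g per mole.
103.872/496.708 = 0.2091 → 20.91%.

20.91 mass %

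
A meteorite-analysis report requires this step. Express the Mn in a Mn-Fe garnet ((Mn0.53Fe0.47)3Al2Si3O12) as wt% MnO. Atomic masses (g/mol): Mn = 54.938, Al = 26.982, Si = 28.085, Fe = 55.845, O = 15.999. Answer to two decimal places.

Formula mass = 496.300 g/mol.
1.59 Mn → 1.5900 mol MnO per formula unit; M(MnO) = 70.937, so MnO mass = 112.790 g.
112.790/496.300 × 100 = 22.73 wt%.

22.73 wt%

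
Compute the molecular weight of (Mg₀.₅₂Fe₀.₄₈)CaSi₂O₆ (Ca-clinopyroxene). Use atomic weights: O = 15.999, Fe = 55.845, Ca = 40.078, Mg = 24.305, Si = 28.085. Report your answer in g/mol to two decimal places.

Mg: 0.52 × 24.305 = 12.6386
Fe: 0.48 × 55.845 = 26.8056
Ca: 1 × 40.078 = 40.0780
Si: 2 × 28.085 = 56.1700
O: 6 × 15.999 = 95.9940
Summing the contributions gives the formula mass.

231.69 g/mol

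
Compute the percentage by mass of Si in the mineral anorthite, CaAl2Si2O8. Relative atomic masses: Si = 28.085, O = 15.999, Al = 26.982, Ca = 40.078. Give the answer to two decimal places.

M(CaAl2Si2O8) = 278.204 g/mol.
Si contributes 2 × 28.085 = 56.170 g per mole.
56.170/278.204 = 0.2019 → 20.19%.

20.19 wt%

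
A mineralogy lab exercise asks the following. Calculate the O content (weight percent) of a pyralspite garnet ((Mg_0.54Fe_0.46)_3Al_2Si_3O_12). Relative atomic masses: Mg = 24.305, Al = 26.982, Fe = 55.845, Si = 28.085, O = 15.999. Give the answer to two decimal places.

42.98 weight percent

Molar mass of (Mg_0.54Fe_0.46)_3Al_2Si_3O_12: 1.62·24.305 + 1.38·55.845 + 2·26.982 + 3·28.085 + 12·15.999 = 446.647 g/mol.
Mass of O per formula unit: 12 × 15.999 = 191.988 g.
Weight fraction O = 191.988 / 446.647 = 0.4298.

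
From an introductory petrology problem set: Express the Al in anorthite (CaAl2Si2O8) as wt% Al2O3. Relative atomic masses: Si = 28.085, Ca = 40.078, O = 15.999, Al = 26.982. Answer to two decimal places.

36.65 wt%

Formula mass = 278.204 g/mol.
2 Al → 1.0000 mol Al2O3 per formula unit; M(Al2O3) = 101.961, so Al2O3 mass = 101.961 g.
101.961/278.204 × 100 = 36.65 wt%.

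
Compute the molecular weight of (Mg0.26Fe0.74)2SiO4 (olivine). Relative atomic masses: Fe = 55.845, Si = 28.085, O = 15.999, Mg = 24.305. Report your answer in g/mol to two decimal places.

M = 0.52(24.305) + 1.48(55.845) + 1(28.085) + 4(15.999)

187.37 g/mol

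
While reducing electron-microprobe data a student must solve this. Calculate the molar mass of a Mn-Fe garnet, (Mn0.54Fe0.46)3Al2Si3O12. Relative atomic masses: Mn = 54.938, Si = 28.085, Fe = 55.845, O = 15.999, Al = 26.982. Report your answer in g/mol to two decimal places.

496.27 g/mol

M = 1.62(54.938) + 1.38(55.845) + 2(26.982) + 3(28.085) + 12(15.999)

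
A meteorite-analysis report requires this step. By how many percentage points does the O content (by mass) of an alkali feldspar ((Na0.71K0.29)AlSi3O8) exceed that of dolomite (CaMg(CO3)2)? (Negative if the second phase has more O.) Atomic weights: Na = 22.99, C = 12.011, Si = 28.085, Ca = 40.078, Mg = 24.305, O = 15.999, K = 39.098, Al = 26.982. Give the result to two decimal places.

M((Na0.71K0.29)AlSi3O8) = 266.890 g/mol, so wt% O = 127.992/266.890 × 100 = 47.96%.
M(CaMg(CO3)2) = 184.399 g/mol, so wt% O = 95.994/184.399 × 100 = 52.06%.
47.96 − 52.06 = -4.10 pp.

-4.10 percentage points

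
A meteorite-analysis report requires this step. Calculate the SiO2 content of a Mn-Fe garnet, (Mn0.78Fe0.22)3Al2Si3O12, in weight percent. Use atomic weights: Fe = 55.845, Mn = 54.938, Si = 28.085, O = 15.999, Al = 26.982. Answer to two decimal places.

36.37 wt%

M((Mn0.78Fe0.22)3Al2Si3O12) = 495.620 g/mol; M(SiO2) = 60.083 g/mol.
Moles SiO2 per formula unit = 3 Si ÷ 1 = 3.0000.
SiO2 fraction = (3.0000 × 60.083) / 495.620 = 180.249/495.620 = 0.3637.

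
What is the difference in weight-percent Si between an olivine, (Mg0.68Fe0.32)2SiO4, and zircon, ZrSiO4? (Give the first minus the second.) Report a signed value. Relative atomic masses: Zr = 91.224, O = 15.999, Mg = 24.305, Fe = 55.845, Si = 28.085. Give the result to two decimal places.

First mineral: 28.085 g Si in 160.877 g formula = 17.46 wt% Si.
Second mineral: 28.085 g Si in 183.305 g formula = 15.32 wt% Si.
17.46% − 15.32% gives a difference of 2.14 percentage points.

2.14 percentage points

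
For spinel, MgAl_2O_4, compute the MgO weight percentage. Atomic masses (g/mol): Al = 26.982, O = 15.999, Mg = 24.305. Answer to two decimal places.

Molar mass of MgAl_2O_4 = 1×24.305 + 2×26.982 + 4×15.999 = 142.265 g/mol.
Each formula unit contains 1 Mg, equivalent to 1/1 = 1.0000 mol MgO.
M(MgO) = 1×24.305 + 1×15.999 = 40.304 g/mol.
Mass of MgO per formula unit = 1.0000 × 40.304 = 40.304 g.
MgO wt% = 40.304 / 142.265 × 100 = 28.33%.

28.33 wt%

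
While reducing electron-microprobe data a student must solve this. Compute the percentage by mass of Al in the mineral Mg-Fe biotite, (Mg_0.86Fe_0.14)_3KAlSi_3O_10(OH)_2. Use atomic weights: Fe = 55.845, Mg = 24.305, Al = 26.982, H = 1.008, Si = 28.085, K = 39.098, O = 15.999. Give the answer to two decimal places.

Formula mass = 2.58*24.305 + 0.42*55.845 + 1*39.098 + 1*26.982 + 3*28.085 + 12*15.999 + 2*1.008 = 430.501 g/mol, of which 26.982 g is Al.
So Al makes up 26.982/430.501 = 0.0627 of the mass, i.e. 6.27%.

6.27 weight percent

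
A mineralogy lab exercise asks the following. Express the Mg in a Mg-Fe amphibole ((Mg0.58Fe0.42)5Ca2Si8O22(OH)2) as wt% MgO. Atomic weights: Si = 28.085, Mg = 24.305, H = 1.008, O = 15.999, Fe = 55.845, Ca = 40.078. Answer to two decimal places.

Formula mass = 878.587 g/mol.
2.90 Mg → 2.9000 mol MgO per formula unit; M(MgO) = 40.304, so MgO mass = 116.882 g.
116.882/878.587 × 100 = 13.30 wt%.

13.30 wt%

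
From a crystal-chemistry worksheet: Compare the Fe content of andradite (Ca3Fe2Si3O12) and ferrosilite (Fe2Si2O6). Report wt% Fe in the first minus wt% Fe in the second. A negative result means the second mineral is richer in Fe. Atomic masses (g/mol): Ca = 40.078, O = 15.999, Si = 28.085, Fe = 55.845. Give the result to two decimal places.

Fe in Ca3Fe2Si3O12: molar mass 508.167 g/mol; 2×55.845 = 111.690 g → 21.98 wt%.
Fe in Fe2Si2O6: molar mass 263.854 g/mol; 2×55.845 = 111.690 g → 42.33 wt%.
Difference = 21.98 − 42.33 = -20.35 percentage points.

-20.35 percentage points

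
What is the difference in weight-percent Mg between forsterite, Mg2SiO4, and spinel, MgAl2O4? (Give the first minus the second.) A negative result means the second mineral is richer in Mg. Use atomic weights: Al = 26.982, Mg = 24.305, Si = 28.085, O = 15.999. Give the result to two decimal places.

M(Mg2SiO4) = 140.691 g/mol, so wt% Mg = 48.610/140.691 × 100 = 34.55%.
M(MgAl2O4) = 142.265 g/mol, so wt% Mg = 24.305/142.265 × 100 = 17.08%.
34.55 − 17.08 = 17.47 pp.

17.47 percentage points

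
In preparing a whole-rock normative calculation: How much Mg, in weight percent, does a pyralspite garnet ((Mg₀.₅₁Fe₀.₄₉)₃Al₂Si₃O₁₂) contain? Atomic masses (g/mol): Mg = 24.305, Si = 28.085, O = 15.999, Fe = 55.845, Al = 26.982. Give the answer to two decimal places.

Formula mass = 1.53*24.305 + 1.47*55.845 + 2*26.982 + 3*28.085 + 12*15.999 = 449.486 g/mol, of which 37.187 g is Mg.
So Mg makes up 37.187/449.486 = 0.0827 of the mass, i.e. 8.27%.

8.27 weight percent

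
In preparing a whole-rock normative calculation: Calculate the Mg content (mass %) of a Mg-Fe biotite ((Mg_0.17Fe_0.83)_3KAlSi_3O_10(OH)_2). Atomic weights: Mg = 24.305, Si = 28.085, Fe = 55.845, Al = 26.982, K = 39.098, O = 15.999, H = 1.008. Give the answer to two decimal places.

2.50 mass %

M((Mg_0.17Fe_0.83)_3KAlSi_3O_10(OH)_2) = 495.789 g/mol.
Mg contributes 0.51 × 24.305 = 12.396 g per mole.
12.396/495.789 = 0.0250 → 2.50%.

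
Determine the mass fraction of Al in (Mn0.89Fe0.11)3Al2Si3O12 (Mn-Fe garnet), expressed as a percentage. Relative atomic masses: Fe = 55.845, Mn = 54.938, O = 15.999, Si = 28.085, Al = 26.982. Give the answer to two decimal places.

10.89 wt%

Formula mass = 2.67*54.938 + 0.33*55.845 + 2*26.982 + 3*28.085 + 12*15.999 = 495.320 g/mol, of which 53.964 g is Al.
So Al makes up 53.964/495.320 = 0.1089 of the mass, i.e. 10.89%.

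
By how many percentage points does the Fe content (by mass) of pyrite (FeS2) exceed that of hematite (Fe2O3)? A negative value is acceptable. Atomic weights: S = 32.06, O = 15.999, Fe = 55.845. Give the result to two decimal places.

First mineral: 55.845 g Fe in 119.965 g formula = 46.55 wt% Fe.
Second mineral: 111.690 g Fe in 159.687 g formula = 69.94 wt% Fe.
46.55% − 69.94% gives a difference of -23.39 percentage points.

-23.39 percentage points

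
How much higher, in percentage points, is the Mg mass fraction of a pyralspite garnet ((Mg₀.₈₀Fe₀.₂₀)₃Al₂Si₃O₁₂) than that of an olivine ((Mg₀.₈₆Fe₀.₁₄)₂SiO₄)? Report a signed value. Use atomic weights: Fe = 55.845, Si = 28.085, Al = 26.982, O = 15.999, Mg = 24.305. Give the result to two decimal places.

First mineral: 58.332 g Mg in 422.046 g formula = 13.82 wt% Mg.
Second mineral: 41.805 g Mg in 149.522 g formula = 27.96 wt% Mg.
13.82% − 27.96% gives a difference of -14.14 percentage points.

-14.14 percentage points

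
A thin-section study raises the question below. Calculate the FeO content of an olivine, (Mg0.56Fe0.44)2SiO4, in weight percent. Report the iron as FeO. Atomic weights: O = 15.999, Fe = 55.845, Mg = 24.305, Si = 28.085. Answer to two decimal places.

37.53 wt%

M((Mg0.56Fe0.44)2SiO4) = 168.446 g/mol; M(FeO) = 71.844 g/mol.
Moles FeO per formula unit = 0.88 Fe ÷ 1 = 0.8800.
FeO fraction = (0.8800 × 71.844) / 168.446 = 63.223/168.446 = 0.3753.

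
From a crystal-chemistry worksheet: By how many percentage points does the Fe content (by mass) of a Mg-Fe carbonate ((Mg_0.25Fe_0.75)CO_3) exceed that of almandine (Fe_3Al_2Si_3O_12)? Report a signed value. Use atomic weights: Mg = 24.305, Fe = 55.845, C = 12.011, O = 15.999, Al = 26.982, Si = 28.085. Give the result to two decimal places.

5.13 percentage points

Fe in (Mg_0.25Fe_0.75)CO_3: molar mass 107.968 g/mol; 0.75×55.845 = 41.884 g → 38.79 wt%.
Fe in Fe_3Al_2Si_3O_12: molar mass 497.742 g/mol; 3×55.845 = 167.535 g → 33.66 wt%.
Difference = 38.79 − 33.66 = 5.13 percentage points.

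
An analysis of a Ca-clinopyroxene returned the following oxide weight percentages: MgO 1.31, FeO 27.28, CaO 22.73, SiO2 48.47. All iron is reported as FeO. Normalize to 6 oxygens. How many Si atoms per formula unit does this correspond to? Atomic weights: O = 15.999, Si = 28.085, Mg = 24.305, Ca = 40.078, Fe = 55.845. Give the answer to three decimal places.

1.991 Si apfu

MgO (M=40.304): mol = 0.03250; Mg = 0.03250, O = 0.03250.
FeO (M=71.844): mol = 0.37971; Fe = 0.37971, O = 0.37971.
CaO (M=56.077): mol = 0.40534; Ca = 0.40534, O = 0.40534.
SiO2 (M=60.083): mol = 0.80672; Si = 0.80672, O = 1.61344.
ΣO = 2.43099; factor = 6/ΣO = 2.46813.
Si apfu = 0.80672 × 2.46813 = 1.991.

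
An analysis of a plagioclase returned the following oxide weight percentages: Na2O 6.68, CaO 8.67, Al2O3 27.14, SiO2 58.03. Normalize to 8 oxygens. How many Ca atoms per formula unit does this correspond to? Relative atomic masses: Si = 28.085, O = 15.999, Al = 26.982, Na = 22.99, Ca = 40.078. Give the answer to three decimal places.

0.413 Ca apfu

Na2O (M=61.979): mol = 0.10778; Na = 0.21556, O = 0.10778.
CaO (M=56.077): mol = 0.15461; Ca = 0.15461, O = 0.15461.
Al2O3 (M=101.961): mol = 0.26618; Al = 0.53236, O = 0.79854.
SiO2 (M=60.083): mol = 0.96583; Si = 0.96583, O = 1.93166.
ΣO = 2.99259; factor = 8/ΣO = 2.67327.
Ca apfu = 0.15461 × 2.67327 = 0.413.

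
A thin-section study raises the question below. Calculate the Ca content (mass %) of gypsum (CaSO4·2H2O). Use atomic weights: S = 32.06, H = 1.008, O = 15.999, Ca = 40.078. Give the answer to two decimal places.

Formula mass = 1*40.078 + 1*32.06 + 6*15.999 + 4*1.008 = 172.164 g/mol, of which 40.078 g is Ca.
So Ca makes up 40.078/172.164 = 0.2328 of the mass, i.e. 23.28%.

23.28 mass %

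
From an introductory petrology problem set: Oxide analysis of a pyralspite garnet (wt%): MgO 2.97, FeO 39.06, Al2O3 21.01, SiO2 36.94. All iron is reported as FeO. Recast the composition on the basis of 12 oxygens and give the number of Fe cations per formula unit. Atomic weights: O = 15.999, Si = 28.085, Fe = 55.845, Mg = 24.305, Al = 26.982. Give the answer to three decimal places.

2.647 Fe apfu

MgO: 2.97/40.304 = 0.07369 mol → 0.07369 mol Mg, 0.07369 mol O.
FeO: 39.06/71.844 = 0.54368 mol → 0.54368 mol Fe, 0.54368 mol O.
Al2O3: 21.01/101.961 = 0.20606 mol → 0.41212 mol Al, 0.61818 mol O.
SiO2: 36.94/60.083 = 0.61482 mol → 0.61482 mol Si, 1.22964 mol O.
Total oxygen = 2.46519 mol. Normalization factor = 12/2.46519 = 4.86778.
Fe per 12 O = 0.54368 × 4.86778 = 2.647.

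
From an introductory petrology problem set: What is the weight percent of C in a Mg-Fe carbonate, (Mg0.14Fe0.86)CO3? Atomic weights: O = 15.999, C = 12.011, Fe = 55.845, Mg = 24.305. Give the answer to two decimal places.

Molar mass of (Mg0.14Fe0.86)CO3: 0.14×24.305 + 0.86×55.845 + 1×12.011 + 3×15.999 = 111.437 g/mol.
Mass of C per formula unit: 1 × 12.011 = 12.011 g.
Weight fraction C = 12.011 / 111.437 = 0.1078.

10.78 wt%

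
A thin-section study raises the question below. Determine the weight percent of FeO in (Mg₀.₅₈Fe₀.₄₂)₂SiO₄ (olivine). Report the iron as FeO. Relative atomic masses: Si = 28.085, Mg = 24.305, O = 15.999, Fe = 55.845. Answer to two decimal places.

M((Mg₀.₅₈Fe₀.₄₂)₂SiO₄) = 167.185 g/mol; M(FeO) = 71.844 g/mol.
Moles FeO per formula unit = 0.84 Fe ÷ 1 = 0.8400.
FeO fraction = (0.8400 × 71.844) / 167.185 = 60.349/167.185 = 0.3610.

36.10 wt%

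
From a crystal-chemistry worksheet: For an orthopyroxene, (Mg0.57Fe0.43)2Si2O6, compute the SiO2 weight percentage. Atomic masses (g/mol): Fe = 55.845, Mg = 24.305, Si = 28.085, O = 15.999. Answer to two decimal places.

Formula mass = 227.898 g/mol.
2 Si → 2.0000 mol SiO2 per formula unit; M(SiO2) = 60.083, so SiO2 mass = 120.166 g.
120.166/227.898 × 100 = 52.73 wt%.

52.73 wt%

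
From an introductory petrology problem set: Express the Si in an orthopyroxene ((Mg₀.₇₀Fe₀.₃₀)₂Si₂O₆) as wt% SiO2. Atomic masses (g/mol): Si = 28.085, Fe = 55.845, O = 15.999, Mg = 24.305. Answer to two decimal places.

Formula mass = 219.698 g/mol.
2 Si → 2.0000 mol SiO2 per formula unit; M(SiO2) = 60.083, so SiO2 mass = 120.166 g.
120.166/219.698 × 100 = 54.70 wt%.

54.70 wt%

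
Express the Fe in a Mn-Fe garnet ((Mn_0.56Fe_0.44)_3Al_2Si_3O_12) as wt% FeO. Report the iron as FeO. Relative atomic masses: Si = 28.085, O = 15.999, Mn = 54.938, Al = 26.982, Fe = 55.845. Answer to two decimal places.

M((Mn_0.56Fe_0.44)_3Al_2Si_3O_12) = 496.218 g/mol; M(FeO) = 71.844 g/mol.
Moles FeO per formula unit = 1.32 Fe ÷ 1 = 1.3200.
FeO fraction = (1.3200 × 71.844) / 496.218 = 94.834/496.218 = 0.1911.

19.11 wt%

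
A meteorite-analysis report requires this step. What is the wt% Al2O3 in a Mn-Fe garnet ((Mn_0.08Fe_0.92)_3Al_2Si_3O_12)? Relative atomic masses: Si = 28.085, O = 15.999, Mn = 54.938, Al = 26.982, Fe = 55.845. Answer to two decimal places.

Molar mass of (Mn_0.08Fe_0.92)_3Al_2Si_3O_12 = 0.24*54.938 + 2.76*55.845 + 2*26.982 + 3*28.085 + 12*15.999 = 497.524 g/mol.
Each formula unit contains 2 Al, equivalent to 2/2 = 1.0000 mol Al2O3.
M(Al2O3) = 2×26.982 + 3×15.999 = 101.961 g/mol.
Mass of Al2O3 per formula unit = 1.0000 × 101.961 = 101.961 g.
Al2O3 wt% = 101.961 / 497.524 × 100 = 20.49%.

20.49 wt%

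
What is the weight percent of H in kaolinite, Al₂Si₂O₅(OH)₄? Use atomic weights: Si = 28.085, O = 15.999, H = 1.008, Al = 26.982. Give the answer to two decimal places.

1.56 mass %

Formula mass = 2·26.982 + 2·28.085 + 9·15.999 + 4·1.008 = 258.157 g/mol, of which 4.032 g is H.
So H makes up 4.032/258.157 = 0.0156 of the mass, i.e. 1.56%.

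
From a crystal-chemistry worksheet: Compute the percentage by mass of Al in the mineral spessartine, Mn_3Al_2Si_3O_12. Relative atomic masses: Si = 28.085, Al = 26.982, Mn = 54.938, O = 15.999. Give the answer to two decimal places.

10.90 wt%

Molar mass of Mn_3Al_2Si_3O_12: 3*54.938 + 2*26.982 + 3*28.085 + 12*15.999 = 495.021 g/mol.
Mass of Al per formula unit: 2 × 26.982 = 53.964 g.
Weight fraction Al = 53.964 / 495.021 = 0.1090.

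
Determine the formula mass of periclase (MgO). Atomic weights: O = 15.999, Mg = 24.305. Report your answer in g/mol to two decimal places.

The formula mass is the sum 1(24.305) + 1(15.999).

40.30 g/mol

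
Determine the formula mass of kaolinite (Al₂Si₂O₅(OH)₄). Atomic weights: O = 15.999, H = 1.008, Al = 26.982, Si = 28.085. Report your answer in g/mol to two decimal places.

The formula mass is the sum 2·26.982 + 2·28.085 + 9·15.999 + 4·1.008.

258.16 g/mol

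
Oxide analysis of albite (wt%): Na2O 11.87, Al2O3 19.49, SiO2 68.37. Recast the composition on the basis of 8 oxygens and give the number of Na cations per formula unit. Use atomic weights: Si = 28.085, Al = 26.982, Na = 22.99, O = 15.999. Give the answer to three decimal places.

Na2O (M=61.979): mol = 0.19152; Na = 0.38304, O = 0.19152.
Al2O3 (M=101.961): mol = 0.19115; Al = 0.38230, O = 0.57345.
SiO2 (M=60.083): mol = 1.13793; Si = 1.13793, O = 2.27586.
ΣO = 3.04083; factor = 8/ΣO = 2.63086.
Na apfu = 0.38304 × 2.63086 = 1.008.

1.008 Na apfu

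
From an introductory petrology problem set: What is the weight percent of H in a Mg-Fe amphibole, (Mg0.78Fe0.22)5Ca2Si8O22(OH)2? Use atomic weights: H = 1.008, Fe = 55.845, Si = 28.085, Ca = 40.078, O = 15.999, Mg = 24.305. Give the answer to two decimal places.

0.24 mass %

Molar mass of (Mg0.78Fe0.22)5Ca2Si8O22(OH)2: 3.90×24.305 + 1.10×55.845 + 2×40.078 + 8×28.085 + 24×15.999 + 2×1.008 = 847.047 g/mol.
Mass of H per formula unit: 2 × 1.008 = 2.016 g.
Weight fraction H = 2.016 / 847.047 = 0.0024.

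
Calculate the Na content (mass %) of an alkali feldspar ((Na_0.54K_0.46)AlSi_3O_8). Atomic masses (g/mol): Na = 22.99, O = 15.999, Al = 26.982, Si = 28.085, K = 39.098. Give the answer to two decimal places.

M((Na_0.54K_0.46)AlSi_3O_8) = 269.629 g/mol.
Na contributes 0.54 × 22.99 = 12.415 g per mole.
12.415/269.629 = 0.0460 → 4.60%.

4.60 mass %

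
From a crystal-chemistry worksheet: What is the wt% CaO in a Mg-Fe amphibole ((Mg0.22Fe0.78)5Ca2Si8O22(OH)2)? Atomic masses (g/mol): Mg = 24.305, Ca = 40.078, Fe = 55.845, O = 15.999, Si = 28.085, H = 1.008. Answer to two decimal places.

M((Mg0.22Fe0.78)5Ca2Si8O22(OH)2) = 935.359 g/mol; M(CaO) = 56.077 g/mol.
Moles CaO per formula unit = 2 Ca ÷ 1 = 2.0000.
CaO fraction = (2.0000 × 56.077) / 935.359 = 112.154/935.359 = 0.1199.

11.99 wt%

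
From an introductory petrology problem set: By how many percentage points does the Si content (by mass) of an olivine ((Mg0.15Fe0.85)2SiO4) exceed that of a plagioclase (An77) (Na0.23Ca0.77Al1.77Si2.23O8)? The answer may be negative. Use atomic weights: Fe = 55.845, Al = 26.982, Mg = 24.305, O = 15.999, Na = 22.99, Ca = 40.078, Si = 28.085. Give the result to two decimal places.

First mineral: 28.085 g Si in 194.309 g formula = 14.45 wt% Si.
Second mineral: 62.630 g Si in 274.527 g formula = 22.81 wt% Si.
14.45% − 22.81% gives a difference of -8.36 percentage points.

-8.36 percentage points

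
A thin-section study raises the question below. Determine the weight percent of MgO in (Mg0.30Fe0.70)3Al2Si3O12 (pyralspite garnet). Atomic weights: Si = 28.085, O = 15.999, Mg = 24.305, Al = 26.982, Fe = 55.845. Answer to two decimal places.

M((Mg0.30Fe0.70)3Al2Si3O12) = 469.356 g/mol; M(MgO) = 40.304 g/mol.
Moles MgO per formula unit = 0.90 Mg ÷ 1 = 0.9000.
MgO fraction = (0.9000 × 40.304) / 469.356 = 36.274/469.356 = 0.0773.

7.73 wt%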